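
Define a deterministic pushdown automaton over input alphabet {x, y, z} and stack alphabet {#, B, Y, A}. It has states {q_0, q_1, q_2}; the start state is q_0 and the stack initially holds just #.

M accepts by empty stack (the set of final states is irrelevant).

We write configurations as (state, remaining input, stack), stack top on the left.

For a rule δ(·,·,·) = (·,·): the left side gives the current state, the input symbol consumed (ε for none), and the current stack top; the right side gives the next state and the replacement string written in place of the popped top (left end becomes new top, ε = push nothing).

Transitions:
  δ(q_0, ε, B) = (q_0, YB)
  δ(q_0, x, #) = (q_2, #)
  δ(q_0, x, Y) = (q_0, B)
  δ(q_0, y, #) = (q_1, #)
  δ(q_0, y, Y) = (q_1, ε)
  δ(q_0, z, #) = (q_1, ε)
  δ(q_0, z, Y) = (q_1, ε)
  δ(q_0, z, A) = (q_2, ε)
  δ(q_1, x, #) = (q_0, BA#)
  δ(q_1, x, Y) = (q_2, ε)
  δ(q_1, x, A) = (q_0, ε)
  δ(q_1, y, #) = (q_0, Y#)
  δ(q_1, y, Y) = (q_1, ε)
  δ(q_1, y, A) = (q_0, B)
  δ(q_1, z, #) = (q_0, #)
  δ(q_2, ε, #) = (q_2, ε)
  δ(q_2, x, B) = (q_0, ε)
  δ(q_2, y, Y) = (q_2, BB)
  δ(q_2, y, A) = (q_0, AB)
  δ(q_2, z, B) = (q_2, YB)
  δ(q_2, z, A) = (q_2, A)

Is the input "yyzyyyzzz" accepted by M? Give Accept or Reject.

(q_0, yyzyyyzzz, #) ⊢ (q_1, yzyyyzzz, #) ⊢ (q_0, zyyyzzz, Y#) ⊢ (q_1, yyyzzz, #) ⊢ (q_0, yyzzz, Y#) ⊢ (q_1, yzzz, #) ⊢ (q_0, zzz, Y#) ⊢ (q_1, zz, #) ⊢ (q_0, z, #) ⊢ (q_1, ε, ε)
All input consumed and the stack is empty.

Accept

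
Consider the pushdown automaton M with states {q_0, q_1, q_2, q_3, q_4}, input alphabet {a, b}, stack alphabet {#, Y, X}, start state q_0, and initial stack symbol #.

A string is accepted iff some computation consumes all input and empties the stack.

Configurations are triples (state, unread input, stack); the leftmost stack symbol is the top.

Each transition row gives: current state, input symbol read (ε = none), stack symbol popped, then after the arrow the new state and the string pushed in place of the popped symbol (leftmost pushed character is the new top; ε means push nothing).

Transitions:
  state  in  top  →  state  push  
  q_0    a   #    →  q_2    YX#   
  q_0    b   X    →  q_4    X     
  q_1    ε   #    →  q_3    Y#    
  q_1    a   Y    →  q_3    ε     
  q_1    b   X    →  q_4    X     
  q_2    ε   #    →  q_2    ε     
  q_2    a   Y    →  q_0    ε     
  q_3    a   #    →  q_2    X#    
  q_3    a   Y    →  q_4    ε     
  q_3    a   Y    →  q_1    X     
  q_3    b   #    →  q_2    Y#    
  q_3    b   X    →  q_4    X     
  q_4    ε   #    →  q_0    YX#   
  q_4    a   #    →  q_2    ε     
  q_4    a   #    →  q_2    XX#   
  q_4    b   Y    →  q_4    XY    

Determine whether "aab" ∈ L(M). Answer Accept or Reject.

Reject

No computation consumes all input and empties the stack.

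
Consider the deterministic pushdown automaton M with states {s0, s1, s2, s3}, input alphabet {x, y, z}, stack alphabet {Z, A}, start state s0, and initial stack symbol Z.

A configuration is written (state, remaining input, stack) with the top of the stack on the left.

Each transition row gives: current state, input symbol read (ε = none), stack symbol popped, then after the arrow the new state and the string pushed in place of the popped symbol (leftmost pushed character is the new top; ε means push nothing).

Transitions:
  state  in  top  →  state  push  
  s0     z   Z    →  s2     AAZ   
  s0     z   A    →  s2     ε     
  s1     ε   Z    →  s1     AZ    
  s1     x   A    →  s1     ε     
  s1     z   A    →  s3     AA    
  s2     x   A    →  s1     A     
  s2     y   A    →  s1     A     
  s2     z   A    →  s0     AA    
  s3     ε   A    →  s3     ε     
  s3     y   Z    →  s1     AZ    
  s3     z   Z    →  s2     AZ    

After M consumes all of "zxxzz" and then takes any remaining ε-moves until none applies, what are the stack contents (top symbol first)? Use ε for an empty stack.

AZ

(s0, zxxzz, Z) ⊢ (s2, xxzz, AAZ) ⊢ (s1, xzz, AAZ) ⊢ (s1, zz, AZ) ⊢ (s3, z, AAZ) ⊢ (s3, z, AZ) ⊢ (s3, z, Z) ⊢ (s2, ε, AZ)
All input consumed in state s2 with stack AZ.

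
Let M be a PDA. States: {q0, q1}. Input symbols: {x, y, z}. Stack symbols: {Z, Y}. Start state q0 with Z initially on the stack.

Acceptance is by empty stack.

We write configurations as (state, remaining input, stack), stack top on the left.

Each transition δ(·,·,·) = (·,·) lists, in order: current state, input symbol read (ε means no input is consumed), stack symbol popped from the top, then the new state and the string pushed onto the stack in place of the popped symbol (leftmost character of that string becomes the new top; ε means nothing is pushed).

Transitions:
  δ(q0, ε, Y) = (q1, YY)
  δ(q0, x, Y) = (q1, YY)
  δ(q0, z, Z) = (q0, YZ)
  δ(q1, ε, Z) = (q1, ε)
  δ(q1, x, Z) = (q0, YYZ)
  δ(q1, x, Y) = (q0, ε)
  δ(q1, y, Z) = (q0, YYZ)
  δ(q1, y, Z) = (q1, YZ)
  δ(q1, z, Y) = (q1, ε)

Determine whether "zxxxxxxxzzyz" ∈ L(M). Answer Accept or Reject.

One accepting computation: (q0, zxxxxxxxzzyz, Z) ⊢ (q0, xxxxxxxzzyz, YZ) ⊢ (q1, xxxxxxzzyz, YYZ) ⊢ (q0, xxxxxzzyz, YZ) ⊢ (q1, xxxxzzyz, YYZ) ⊢ (q0, xxxzzyz, YZ) ⊢ (q1, xxzzyz, YYZ) ⊢ (q0, xzzyz, YZ) ⊢ (q1, zzyz, YYZ) ⊢ (q1, zyz, YZ) ⊢ (q1, yz, Z) ⊢ (q1, z, YZ) ⊢ (q1, ε, Z) ⊢ (q1, ε, ε)
All input consumed and the stack is empty.

Accept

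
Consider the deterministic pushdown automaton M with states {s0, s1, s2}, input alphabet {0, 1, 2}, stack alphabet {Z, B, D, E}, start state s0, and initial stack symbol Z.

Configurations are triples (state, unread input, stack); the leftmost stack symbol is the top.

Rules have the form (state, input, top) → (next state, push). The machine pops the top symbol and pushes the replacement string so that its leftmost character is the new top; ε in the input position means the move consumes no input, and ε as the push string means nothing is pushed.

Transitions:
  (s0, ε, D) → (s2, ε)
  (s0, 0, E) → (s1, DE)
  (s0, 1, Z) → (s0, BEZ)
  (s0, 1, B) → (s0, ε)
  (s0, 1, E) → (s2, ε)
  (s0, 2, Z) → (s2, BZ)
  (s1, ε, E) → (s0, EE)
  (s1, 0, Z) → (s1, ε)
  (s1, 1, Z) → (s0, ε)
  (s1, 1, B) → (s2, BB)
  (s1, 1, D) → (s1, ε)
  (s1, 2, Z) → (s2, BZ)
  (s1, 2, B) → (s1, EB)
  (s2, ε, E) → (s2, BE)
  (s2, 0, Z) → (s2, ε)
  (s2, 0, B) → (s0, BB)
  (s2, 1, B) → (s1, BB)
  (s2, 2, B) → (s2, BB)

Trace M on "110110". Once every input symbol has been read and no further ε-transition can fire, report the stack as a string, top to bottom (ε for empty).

BBEZ

(s0, 110110, Z)
  read 1, top Z: go to s0, push BEZ → (s0, 10110, BEZ)
  read 1, top B: go to s0, push ε → (s0, 0110, EZ)
  read 0, top E: go to s1, push DE → (s1, 110, DEZ)
  read 1, top D: go to s1, push ε → (s1, 10, EZ)
  ε-move, top E: go to s0, push EE → (s0, 10, EEZ)
  read 1, top E: go to s2, push ε → (s2, 0, EZ)
  ε-move, top E: go to s2, push BE → (s2, 0, BEZ)
  read 0, top B: go to s0, push BB → (s0, ε, BBEZ)
All input consumed in state s0 with stack BBEZ.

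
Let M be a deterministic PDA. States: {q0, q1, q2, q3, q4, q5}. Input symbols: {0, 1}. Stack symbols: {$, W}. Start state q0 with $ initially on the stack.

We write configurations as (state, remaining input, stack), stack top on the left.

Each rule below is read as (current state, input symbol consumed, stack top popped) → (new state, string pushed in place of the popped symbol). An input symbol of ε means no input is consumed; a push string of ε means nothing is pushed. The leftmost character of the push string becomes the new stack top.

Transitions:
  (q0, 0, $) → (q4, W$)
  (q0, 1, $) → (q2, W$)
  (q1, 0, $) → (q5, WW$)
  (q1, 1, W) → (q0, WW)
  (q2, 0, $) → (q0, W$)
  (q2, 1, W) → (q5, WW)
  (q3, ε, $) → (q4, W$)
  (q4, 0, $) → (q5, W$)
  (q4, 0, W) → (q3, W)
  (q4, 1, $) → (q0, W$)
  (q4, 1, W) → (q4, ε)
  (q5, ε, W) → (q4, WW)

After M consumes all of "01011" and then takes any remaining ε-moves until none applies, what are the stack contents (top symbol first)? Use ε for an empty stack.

$

(q0, 01011, $)
  read 0, top $: go to q4, push W$ → (q4, 1011, W$)
  read 1, top W: go to q4, push ε → (q4, 011, $)
  read 0, top $: go to q5, push W$ → (q5, 11, W$)
  ε-move, top W: go to q4, push WW → (q4, 11, WW$)
  read 1, top W: go to q4, push ε → (q4, 1, W$)
  read 1, top W: go to q4, push ε → (q4, ε, $)
All input consumed in state q4 with stack $.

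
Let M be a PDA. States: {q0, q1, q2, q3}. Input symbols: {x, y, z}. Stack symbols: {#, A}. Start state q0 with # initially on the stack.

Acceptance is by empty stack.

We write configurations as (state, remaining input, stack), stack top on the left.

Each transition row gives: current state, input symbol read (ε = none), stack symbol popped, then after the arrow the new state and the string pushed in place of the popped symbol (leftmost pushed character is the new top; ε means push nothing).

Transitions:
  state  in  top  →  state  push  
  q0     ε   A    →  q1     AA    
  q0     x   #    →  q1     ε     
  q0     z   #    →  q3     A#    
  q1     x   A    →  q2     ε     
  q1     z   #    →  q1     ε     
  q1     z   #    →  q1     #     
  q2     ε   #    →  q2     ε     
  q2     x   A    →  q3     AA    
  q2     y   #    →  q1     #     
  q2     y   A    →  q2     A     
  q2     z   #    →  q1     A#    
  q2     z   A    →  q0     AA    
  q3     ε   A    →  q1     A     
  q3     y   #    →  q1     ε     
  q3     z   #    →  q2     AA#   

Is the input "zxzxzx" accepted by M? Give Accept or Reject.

Accept

One accepting computation: (q0, zxzxzx, #) ⊢ (q3, xzxzx, A#) ⊢ (q1, xzxzx, A#) ⊢ (q2, zxzx, #) ⊢ (q1, xzx, A#) ⊢ (q2, zx, #) ⊢ (q1, x, A#) ⊢ (q2, ε, #) ⊢ (q2, ε, ε)
All input consumed and the stack is empty.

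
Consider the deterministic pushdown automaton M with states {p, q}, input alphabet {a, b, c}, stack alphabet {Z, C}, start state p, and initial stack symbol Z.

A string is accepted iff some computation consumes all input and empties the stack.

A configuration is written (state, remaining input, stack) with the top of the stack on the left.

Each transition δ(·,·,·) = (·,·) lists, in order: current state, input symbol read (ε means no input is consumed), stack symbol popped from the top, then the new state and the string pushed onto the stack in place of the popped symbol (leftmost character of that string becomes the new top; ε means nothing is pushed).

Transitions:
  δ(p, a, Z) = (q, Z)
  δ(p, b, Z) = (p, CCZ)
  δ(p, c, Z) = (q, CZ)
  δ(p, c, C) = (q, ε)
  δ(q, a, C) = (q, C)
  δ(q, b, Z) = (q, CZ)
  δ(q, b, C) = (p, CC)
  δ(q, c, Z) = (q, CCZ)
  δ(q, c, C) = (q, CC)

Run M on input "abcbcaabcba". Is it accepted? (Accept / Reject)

Reject

(p, abcbcaabcba, Z) ⊢ (q, bcbcaabcba, Z) ⊢ (q, cbcaabcba, CZ) ⊢ (q, bcaabcba, CCZ) ⊢ (p, caabcba, CCCZ) ⊢ (q, aabcba, CCZ) ⊢ (q, abcba, CCZ) ⊢ (q, bcba, CCZ) ⊢ (p, cba, CCCZ) ⊢ (q, ba, CCZ) ⊢ (p, a, CCCZ)
No transition applies at (p, a, CCCZ); input not fully consumed.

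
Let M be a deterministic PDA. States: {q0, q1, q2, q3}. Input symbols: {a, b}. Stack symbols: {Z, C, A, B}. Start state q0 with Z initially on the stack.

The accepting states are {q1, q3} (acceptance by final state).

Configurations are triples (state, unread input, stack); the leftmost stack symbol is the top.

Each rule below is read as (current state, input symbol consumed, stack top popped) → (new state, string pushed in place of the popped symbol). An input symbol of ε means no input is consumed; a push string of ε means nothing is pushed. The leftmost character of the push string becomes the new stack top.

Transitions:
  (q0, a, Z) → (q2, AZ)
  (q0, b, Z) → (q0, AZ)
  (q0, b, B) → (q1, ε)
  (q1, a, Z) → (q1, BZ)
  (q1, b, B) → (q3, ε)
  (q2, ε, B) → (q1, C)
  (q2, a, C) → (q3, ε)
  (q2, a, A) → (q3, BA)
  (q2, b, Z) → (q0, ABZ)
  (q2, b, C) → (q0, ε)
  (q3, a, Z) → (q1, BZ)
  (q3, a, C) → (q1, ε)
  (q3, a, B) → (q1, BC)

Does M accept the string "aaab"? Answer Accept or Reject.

(q0, aaab, Z)
  read a, top Z: go to q2, push AZ → (q2, aab, AZ)
  read a, top A: go to q3, push BA → (q3, ab, BAZ)
  read a, top B: go to q1, push BC → (q1, b, BCAZ)
  read b, top B: go to q3, push ε → (q3, ε, CAZ)
All input consumed; state q3 ∈ F.

Accept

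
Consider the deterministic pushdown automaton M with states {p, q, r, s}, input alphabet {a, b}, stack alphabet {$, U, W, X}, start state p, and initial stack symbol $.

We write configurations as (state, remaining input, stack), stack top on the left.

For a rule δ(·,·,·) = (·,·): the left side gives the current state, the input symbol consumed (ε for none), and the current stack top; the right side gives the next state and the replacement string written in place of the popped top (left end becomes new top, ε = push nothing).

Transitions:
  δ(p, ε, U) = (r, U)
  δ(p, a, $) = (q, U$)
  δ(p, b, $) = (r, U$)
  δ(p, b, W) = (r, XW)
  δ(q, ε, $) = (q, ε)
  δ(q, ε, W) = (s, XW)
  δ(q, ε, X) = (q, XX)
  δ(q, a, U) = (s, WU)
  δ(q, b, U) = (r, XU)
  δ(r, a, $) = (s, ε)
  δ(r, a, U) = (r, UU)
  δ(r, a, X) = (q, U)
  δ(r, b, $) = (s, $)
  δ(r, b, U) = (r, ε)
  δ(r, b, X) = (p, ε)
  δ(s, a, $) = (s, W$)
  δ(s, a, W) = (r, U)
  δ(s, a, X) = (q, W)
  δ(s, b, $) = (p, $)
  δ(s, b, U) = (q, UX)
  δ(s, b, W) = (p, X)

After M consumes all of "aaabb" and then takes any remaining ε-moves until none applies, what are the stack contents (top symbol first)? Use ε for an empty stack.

(p, aaabb, $)
  read a, top $: go to q, push U$ → (q, aabb, U$)
  read a, top U: go to s, push WU → (s, abb, WU$)
  read a, top W: go to r, push U → (r, bb, UU$)
  read b, top U: go to r, push ε → (r, b, U$)
  read b, top U: go to r, push ε → (r, ε, $)
All input consumed in state r with stack $.

$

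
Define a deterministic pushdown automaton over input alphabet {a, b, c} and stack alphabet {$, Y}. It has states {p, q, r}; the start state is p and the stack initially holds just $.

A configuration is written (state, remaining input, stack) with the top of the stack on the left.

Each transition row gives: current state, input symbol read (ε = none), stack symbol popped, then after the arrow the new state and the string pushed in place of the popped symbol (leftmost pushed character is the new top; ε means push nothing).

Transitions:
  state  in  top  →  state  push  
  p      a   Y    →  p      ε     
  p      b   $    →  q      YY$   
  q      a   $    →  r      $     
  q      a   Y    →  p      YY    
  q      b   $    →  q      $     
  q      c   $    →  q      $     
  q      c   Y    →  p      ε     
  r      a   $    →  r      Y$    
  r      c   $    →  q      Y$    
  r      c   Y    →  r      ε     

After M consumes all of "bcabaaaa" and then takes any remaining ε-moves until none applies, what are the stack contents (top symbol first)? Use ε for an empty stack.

$

(p, bcabaaaa, $) ⊢ (q, cabaaaa, YY$) ⊢ (p, abaaaa, Y$) ⊢ (p, baaaa, $) ⊢ (q, aaaa, YY$) ⊢ (p, aaa, YYY$) ⊢ (p, aa, YY$) ⊢ (p, a, Y$) ⊢ (p, ε, $)
All input consumed in state p with stack $.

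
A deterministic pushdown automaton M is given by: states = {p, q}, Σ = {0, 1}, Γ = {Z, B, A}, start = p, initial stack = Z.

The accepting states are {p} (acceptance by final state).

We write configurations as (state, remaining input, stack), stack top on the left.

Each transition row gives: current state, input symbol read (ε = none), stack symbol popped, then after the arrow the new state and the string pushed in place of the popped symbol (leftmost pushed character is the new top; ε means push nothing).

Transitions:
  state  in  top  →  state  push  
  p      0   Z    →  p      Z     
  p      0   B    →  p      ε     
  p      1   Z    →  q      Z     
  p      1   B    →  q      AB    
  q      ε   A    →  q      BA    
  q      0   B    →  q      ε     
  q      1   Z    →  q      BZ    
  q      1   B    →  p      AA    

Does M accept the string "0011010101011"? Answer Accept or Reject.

Accept

(p, 0011010101011, Z) ⊢ (p, 011010101011, Z) ⊢ (p, 11010101011, Z) ⊢ (q, 1010101011, Z) ⊢ (q, 010101011, BZ) ⊢ (q, 10101011, Z) ⊢ (q, 0101011, BZ) ⊢ (q, 101011, Z) ⊢ (q, 01011, BZ) ⊢ (q, 1011, Z) ⊢ (q, 011, BZ) ⊢ (q, 11, Z) ⊢ (q, 1, BZ) ⊢ (p, ε, AAZ)
All input consumed; state p ∈ F.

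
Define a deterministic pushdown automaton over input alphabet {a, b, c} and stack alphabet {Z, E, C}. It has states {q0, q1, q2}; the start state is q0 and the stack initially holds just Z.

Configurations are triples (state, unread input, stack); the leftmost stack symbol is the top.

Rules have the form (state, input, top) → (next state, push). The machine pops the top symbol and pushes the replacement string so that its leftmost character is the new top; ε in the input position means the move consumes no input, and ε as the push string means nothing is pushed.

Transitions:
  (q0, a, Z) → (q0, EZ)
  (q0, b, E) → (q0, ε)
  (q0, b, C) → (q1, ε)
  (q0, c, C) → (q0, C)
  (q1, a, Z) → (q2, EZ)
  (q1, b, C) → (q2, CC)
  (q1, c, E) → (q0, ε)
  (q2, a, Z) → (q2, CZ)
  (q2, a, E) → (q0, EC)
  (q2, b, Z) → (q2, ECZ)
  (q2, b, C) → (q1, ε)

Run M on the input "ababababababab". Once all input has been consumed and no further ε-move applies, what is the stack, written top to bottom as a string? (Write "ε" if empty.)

(q0, ababababababab, Z)
  read a, top Z: go to q0, push EZ → (q0, babababababab, EZ)
  read b, top E: go to q0, push ε → (q0, abababababab, Z)
  read a, top Z: go to q0, push EZ → (q0, bababababab, EZ)
  read b, top E: go to q0, push ε → (q0, ababababab, Z)
  read a, top Z: go to q0, push EZ → (q0, babababab, EZ)
  read b, top E: go to q0, push ε → (q0, abababab, Z)
  read a, top Z: go to q0, push EZ → (q0, bababab, EZ)
  read b, top E: go to q0, push ε → (q0, ababab, Z)
  read a, top Z: go to q0, push EZ → (q0, babab, EZ)
  read b, top E: go to q0, push ε → (q0, abab, Z)
  read a, top Z: go to q0, push EZ → (q0, bab, EZ)
  read b, top E: go to q0, push ε → (q0, ab, Z)
  read a, top Z: go to q0, push EZ → (q0, b, EZ)
  read b, top E: go to q0, push ε → (q0, ε, Z)
All input consumed in state q0 with stack Z.

Z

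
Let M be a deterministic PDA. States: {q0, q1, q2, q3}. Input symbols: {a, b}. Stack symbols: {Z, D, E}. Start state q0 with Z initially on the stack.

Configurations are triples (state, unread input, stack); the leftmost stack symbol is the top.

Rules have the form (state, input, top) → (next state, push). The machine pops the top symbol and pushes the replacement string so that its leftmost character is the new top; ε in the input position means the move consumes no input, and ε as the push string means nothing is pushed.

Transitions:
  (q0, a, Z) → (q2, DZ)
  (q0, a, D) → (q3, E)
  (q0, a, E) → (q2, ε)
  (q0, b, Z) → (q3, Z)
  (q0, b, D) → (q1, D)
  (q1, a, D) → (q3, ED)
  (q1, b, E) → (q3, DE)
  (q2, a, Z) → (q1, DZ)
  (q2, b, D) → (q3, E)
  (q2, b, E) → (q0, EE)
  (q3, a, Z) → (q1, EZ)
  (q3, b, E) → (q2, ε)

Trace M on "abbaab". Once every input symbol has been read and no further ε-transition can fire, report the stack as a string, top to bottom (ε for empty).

(q0, abbaab, Z)
  read a, top Z: go to q2, push DZ → (q2, bbaab, DZ)
  read b, top D: go to q3, push E → (q3, baab, EZ)
  read b, top E: go to q2, push ε → (q2, aab, Z)
  read a, top Z: go to q1, push DZ → (q1, ab, DZ)
  read a, top D: go to q3, push ED → (q3, b, EDZ)
  read b, top E: go to q2, push ε → (q2, ε, DZ)
All input consumed in state q2 with stack DZ.

DZ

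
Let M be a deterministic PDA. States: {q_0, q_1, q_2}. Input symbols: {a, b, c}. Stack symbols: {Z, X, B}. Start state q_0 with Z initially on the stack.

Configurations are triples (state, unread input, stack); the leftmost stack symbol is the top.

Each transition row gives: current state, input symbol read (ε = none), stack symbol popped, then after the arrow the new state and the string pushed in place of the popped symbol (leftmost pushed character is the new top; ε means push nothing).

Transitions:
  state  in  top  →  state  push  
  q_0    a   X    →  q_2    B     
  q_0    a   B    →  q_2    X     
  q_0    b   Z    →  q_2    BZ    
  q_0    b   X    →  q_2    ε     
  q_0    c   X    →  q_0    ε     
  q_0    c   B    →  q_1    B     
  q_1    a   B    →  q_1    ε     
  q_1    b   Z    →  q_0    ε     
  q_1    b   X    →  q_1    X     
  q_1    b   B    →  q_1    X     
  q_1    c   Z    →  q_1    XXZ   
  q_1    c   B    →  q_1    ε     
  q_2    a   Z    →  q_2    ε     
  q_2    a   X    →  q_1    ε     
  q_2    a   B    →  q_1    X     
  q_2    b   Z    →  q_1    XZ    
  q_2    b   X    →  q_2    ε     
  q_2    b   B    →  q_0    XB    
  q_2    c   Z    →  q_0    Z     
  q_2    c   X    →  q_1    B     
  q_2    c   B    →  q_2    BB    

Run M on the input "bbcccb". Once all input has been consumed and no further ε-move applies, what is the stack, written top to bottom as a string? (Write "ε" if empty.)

(q_0, bbcccb, Z)
  read b, top Z: go to q_2, push BZ → (q_2, bcccb, BZ)
  read b, top B: go to q_0, push XB → (q_0, cccb, XBZ)
  read c, top X: go to q_0, push ε → (q_0, ccb, BZ)
  read c, top B: go to q_1, push B → (q_1, cb, BZ)
  read c, top B: go to q_1, push ε → (q_1, b, Z)
  read b, top Z: go to q_0, push ε → (q_0, ε, ε)
All input consumed in state q_0 with stack ε.

ε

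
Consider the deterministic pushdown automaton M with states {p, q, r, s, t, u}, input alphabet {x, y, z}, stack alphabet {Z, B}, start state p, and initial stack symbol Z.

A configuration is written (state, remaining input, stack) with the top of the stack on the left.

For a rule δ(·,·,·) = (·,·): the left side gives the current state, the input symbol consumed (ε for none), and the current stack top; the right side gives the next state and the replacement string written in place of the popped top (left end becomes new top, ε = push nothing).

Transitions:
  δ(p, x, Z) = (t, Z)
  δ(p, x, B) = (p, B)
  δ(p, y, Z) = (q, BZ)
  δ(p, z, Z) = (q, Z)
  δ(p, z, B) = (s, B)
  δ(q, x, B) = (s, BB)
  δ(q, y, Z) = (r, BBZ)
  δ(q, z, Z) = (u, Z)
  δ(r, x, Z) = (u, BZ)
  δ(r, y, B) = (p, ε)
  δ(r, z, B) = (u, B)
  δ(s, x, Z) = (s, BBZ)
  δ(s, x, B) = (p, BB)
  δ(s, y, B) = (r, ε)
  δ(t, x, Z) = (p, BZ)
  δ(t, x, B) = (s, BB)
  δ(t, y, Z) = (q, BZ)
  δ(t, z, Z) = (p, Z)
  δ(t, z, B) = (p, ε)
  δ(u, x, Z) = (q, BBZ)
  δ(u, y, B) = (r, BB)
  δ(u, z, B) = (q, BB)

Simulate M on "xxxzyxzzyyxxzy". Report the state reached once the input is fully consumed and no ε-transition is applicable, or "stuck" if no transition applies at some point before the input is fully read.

(p, xxxzyxzzyyxxzy, Z)
  read x, top Z: go to t, push Z → (t, xxzyxzzyyxxzy, Z)
  read x, top Z: go to p, push BZ → (p, xzyxzzyyxxzy, BZ)
  read x, top B: go to p, push B → (p, zyxzzyyxxzy, BZ)
  read z, top B: go to s, push B → (s, yxzzyyxxzy, BZ)
  read y, top B: go to r, push ε → (r, xzzyyxxzy, Z)
  read x, top Z: go to u, push BZ → (u, zzyyxxzy, BZ)
  read z, top B: go to q, push BB → (q, zyyxxzy, BBZ)
No transition for (q, z, top B); M blocks with input zyyxxzy remaining.

stuck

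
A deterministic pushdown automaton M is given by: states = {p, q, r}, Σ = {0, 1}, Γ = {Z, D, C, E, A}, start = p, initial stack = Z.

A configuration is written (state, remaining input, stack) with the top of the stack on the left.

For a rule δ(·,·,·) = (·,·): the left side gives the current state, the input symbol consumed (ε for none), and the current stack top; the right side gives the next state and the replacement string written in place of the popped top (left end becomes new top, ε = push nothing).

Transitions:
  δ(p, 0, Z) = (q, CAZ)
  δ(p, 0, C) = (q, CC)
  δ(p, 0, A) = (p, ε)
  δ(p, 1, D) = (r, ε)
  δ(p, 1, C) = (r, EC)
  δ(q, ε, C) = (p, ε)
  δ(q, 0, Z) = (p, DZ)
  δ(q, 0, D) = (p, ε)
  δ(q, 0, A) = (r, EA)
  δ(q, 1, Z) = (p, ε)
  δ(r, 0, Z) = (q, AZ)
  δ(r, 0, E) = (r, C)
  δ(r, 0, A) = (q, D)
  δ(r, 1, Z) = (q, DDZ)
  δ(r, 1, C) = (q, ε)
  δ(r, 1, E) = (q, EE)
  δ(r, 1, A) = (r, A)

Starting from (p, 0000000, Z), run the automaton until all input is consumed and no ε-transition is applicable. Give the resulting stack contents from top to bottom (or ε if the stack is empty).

AZ

(p, 0000000, Z)
  read 0, top Z: go to q, push CAZ → (q, 000000, CAZ)
  ε-move, top C: go to p, push ε → (p, 000000, AZ)
  read 0, top A: go to p, push ε → (p, 00000, Z)
  read 0, top Z: go to q, push CAZ → (q, 0000, CAZ)
  ε-move, top C: go to p, push ε → (p, 0000, AZ)
  read 0, top A: go to p, push ε → (p, 000, Z)
  read 0, top Z: go to q, push CAZ → (q, 00, CAZ)
  ε-move, top C: go to p, push ε → (p, 00, AZ)
  read 0, top A: go to p, push ε → (p, 0, Z)
  read 0, top Z: go to q, push CAZ → (q, ε, CAZ)
  ε-move, top C: go to p, push ε → (p, ε, AZ)
All input consumed in state p with stack AZ.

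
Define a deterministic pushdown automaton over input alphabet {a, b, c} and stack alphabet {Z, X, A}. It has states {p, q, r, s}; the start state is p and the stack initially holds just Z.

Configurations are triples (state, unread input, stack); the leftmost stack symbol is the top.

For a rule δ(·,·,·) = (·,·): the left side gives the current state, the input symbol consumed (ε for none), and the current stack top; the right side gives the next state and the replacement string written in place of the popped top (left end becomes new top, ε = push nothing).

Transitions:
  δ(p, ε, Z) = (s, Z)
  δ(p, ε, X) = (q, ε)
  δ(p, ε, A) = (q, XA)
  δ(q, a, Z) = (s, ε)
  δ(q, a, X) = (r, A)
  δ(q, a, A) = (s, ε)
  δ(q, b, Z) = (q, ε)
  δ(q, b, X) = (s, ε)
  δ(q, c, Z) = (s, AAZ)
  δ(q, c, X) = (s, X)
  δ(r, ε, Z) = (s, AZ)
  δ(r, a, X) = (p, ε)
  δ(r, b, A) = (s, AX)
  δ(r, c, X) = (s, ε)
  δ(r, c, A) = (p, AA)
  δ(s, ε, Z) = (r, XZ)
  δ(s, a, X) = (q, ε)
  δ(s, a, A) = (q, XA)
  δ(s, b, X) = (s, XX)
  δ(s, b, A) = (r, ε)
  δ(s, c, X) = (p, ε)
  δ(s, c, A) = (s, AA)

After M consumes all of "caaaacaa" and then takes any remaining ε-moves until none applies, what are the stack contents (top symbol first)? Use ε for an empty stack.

(p, caaaacaa, Z)
  ε-move, top Z: go to s, push Z → (s, caaaacaa, Z)
  ε-move, top Z: go to r, push XZ → (r, caaaacaa, XZ)
  read c, top X: go to s, push ε → (s, aaaacaa, Z)
  ε-move, top Z: go to r, push XZ → (r, aaaacaa, XZ)
  read a, top X: go to p, push ε → (p, aaacaa, Z)
  ε-move, top Z: go to s, push Z → (s, aaacaa, Z)
  ε-move, top Z: go to r, push XZ → (r, aaacaa, XZ)
  read a, top X: go to p, push ε → (p, aacaa, Z)
  ε-move, top Z: go to s, push Z → (s, aacaa, Z)
  ε-move, top Z: go to r, push XZ → (r, aacaa, XZ)
  read a, top X: go to p, push ε → (p, acaa, Z)
  ε-move, top Z: go to s, push Z → (s, acaa, Z)
  ε-move, top Z: go to r, push XZ → (r, acaa, XZ)
  read a, top X: go to p, push ε → (p, caa, Z)
  ε-move, top Z: go to s, push Z → (s, caa, Z)
  ε-move, top Z: go to r, push XZ → (r, caa, XZ)
  read c, top X: go to s, push ε → (s, aa, Z)
  ε-move, top Z: go to r, push XZ → (r, aa, XZ)
  read a, top X: go to p, push ε → (p, a, Z)
  ε-move, top Z: go to s, push Z → (s, a, Z)
  ε-move, top Z: go to r, push XZ → (r, a, XZ)
  read a, top X: go to p, push ε → (p, ε, Z)
  ε-move, top Z: go to s, push Z → (s, ε, Z)
  ε-move, top Z: go to r, push XZ → (r, ε, XZ)
All input consumed in state r with stack XZ.

XZ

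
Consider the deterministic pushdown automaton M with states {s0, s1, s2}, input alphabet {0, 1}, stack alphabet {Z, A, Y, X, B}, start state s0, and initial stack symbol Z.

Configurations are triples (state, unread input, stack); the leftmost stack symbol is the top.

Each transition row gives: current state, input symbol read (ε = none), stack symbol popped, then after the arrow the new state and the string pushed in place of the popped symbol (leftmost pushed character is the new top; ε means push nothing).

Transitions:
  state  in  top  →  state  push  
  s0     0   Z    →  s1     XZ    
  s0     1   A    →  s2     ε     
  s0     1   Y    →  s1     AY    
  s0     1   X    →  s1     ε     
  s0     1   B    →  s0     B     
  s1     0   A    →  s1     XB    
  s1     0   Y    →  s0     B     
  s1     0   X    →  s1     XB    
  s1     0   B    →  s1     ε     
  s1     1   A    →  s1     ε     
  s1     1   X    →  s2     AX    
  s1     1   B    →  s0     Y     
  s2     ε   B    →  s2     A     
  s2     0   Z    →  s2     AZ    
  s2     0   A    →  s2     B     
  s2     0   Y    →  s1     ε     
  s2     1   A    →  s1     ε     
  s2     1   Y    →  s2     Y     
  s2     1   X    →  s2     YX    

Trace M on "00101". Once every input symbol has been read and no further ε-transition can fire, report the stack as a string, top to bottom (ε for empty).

(s0, 00101, Z) ⊢ (s1, 0101, XZ) ⊢ (s1, 101, XBZ) ⊢ (s2, 01, AXBZ) ⊢ (s2, 1, BXBZ) ⊢ (s2, 1, AXBZ) ⊢ (s1, ε, XBZ)
All input consumed in state s1 with stack XBZ.

XBZ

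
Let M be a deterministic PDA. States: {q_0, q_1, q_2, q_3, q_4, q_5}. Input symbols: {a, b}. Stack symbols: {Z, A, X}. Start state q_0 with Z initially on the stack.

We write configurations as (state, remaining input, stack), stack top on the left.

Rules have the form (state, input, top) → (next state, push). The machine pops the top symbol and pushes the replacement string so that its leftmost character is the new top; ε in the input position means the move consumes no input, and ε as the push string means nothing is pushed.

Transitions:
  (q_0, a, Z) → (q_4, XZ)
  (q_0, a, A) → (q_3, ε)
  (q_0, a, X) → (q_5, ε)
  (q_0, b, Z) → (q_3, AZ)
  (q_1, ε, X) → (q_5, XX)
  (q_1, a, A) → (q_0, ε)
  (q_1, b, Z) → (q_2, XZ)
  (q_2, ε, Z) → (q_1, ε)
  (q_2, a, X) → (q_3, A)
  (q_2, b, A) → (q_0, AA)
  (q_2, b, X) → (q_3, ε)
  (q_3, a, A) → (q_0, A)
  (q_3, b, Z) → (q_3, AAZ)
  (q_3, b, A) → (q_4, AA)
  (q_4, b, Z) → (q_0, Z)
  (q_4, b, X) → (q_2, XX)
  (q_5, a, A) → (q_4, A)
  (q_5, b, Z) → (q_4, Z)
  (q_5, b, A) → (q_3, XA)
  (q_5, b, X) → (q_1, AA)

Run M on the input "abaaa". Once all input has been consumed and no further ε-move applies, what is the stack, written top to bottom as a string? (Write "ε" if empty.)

(q_0, abaaa, Z) ⊢ (q_4, baaa, XZ) ⊢ (q_2, aaa, XXZ) ⊢ (q_3, aa, AXZ) ⊢ (q_0, a, AXZ) ⊢ (q_3, ε, XZ)
All input consumed in state q_3 with stack XZ.

XZ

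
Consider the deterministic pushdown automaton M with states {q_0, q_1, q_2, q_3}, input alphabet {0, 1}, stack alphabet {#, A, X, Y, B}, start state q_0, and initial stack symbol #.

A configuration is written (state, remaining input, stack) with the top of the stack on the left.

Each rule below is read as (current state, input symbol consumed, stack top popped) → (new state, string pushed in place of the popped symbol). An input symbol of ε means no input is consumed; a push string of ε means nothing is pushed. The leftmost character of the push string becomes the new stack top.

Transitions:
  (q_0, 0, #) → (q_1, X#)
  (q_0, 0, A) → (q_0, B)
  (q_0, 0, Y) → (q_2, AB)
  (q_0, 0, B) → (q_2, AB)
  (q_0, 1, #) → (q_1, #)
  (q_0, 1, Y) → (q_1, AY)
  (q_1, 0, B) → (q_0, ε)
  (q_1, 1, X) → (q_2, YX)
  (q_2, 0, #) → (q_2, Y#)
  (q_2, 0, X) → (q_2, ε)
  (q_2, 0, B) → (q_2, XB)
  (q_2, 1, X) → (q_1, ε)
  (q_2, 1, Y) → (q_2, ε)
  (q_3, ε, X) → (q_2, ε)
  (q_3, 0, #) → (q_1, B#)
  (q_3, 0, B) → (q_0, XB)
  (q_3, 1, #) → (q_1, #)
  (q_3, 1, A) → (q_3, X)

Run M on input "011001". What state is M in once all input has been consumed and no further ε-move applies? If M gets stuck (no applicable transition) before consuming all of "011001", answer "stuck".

q_2

(q_0, 011001, #) ⊢ (q_1, 11001, X#) ⊢ (q_2, 1001, YX#) ⊢ (q_2, 001, X#) ⊢ (q_2, 01, #) ⊢ (q_2, 1, Y#) ⊢ (q_2, ε, #)
All input consumed; M is in state q_2.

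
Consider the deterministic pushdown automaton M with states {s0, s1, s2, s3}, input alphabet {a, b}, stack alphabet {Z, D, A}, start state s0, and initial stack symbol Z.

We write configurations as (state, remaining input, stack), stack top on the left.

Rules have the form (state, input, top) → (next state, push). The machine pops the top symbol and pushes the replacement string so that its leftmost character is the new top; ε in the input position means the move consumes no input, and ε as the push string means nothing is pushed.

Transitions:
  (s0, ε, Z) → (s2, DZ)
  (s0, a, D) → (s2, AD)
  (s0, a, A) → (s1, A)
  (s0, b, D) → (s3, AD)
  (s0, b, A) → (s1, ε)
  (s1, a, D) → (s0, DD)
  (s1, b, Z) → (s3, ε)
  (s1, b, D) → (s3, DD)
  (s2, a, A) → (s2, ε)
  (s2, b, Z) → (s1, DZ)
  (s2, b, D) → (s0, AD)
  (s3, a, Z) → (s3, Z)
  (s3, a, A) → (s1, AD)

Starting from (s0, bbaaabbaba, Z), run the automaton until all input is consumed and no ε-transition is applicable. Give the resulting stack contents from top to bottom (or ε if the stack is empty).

(s0, bbaaabbaba, Z)
  ε-move, top Z: go to s2, push DZ → (s2, bbaaabbaba, DZ)
  read b, top D: go to s0, push AD → (s0, baaabbaba, ADZ)
  read b, top A: go to s1, push ε → (s1, aaabbaba, DZ)
  read a, top D: go to s0, push DD → (s0, aabbaba, DDZ)
  read a, top D: go to s2, push AD → (s2, abbaba, ADDZ)
  read a, top A: go to s2, push ε → (s2, bbaba, DDZ)
  read b, top D: go to s0, push AD → (s0, baba, ADDZ)
  read b, top A: go to s1, push ε → (s1, aba, DDZ)
  read a, top D: go to s0, push DD → (s0, ba, DDDZ)
  read b, top D: go to s3, push AD → (s3, a, ADDDZ)
  read a, top A: go to s1, push AD → (s1, ε, ADDDDZ)
All input consumed in state s1 with stack ADDDDZ.

ADDDDZ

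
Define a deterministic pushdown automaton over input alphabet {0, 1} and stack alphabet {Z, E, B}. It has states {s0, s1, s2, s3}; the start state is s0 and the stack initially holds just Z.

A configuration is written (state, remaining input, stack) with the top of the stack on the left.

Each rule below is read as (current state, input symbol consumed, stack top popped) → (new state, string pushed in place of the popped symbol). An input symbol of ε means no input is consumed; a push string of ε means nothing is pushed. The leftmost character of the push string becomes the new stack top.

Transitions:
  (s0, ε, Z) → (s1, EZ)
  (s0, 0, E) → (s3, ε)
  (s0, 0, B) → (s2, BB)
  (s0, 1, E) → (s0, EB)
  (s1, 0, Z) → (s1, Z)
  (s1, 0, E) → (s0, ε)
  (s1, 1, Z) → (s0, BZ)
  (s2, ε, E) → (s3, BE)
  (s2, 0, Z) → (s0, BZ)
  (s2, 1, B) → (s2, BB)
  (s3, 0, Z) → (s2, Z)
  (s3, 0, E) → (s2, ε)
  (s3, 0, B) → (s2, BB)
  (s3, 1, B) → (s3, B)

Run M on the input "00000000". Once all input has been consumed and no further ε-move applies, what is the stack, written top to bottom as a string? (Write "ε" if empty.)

(s0, 00000000, Z)
  ε-move, top Z: go to s1, push EZ → (s1, 00000000, EZ)
  read 0, top E: go to s0, push ε → (s0, 0000000, Z)
  ε-move, top Z: go to s1, push EZ → (s1, 0000000, EZ)
  read 0, top E: go to s0, push ε → (s0, 000000, Z)
  ε-move, top Z: go to s1, push EZ → (s1, 000000, EZ)
  read 0, top E: go to s0, push ε → (s0, 00000, Z)
  ε-move, top Z: go to s1, push EZ → (s1, 00000, EZ)
  read 0, top E: go to s0, push ε → (s0, 0000, Z)
  ε-move, top Z: go to s1, push EZ → (s1, 0000, EZ)
  read 0, top E: go to s0, push ε → (s0, 000, Z)
  ε-move, top Z: go to s1, push EZ → (s1, 000, EZ)
  read 0, top E: go to s0, push ε → (s0, 00, Z)
  ε-move, top Z: go to s1, push EZ → (s1, 00, EZ)
  read 0, top E: go to s0, push ε → (s0, 0, Z)
  ε-move, top Z: go to s1, push EZ → (s1, 0, EZ)
  read 0, top E: go to s0, push ε → (s0, ε, Z)
  ε-move, top Z: go to s1, push EZ → (s1, ε, EZ)
All input consumed in state s1 with stack EZ.

EZ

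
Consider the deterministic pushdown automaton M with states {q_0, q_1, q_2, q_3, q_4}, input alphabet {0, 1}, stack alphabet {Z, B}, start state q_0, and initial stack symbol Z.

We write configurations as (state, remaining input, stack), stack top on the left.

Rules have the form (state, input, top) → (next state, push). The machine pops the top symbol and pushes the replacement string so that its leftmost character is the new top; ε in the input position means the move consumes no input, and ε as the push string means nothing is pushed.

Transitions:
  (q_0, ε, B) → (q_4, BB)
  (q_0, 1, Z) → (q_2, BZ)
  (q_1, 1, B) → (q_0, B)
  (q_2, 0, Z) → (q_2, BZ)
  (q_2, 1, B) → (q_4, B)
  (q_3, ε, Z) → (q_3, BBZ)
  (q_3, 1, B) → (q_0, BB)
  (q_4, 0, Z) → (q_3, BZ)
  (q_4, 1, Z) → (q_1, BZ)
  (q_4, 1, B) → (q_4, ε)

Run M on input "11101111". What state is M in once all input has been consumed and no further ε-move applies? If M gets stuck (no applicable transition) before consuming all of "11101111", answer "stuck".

(q_0, 11101111, Z)
  read 1, top Z: go to q_2, push BZ → (q_2, 1101111, BZ)
  read 1, top B: go to q_4, push B → (q_4, 101111, BZ)
  read 1, top B: go to q_4, push ε → (q_4, 01111, Z)
  read 0, top Z: go to q_3, push BZ → (q_3, 1111, BZ)
  read 1, top B: go to q_0, push BB → (q_0, 111, BBZ)
  ε-move, top B: go to q_4, push BB → (q_4, 111, BBBZ)
  read 1, top B: go to q_4, push ε → (q_4, 11, BBZ)
  read 1, top B: go to q_4, push ε → (q_4, 1, BZ)
  read 1, top B: go to q_4, push ε → (q_4, ε, Z)
All input consumed; M is in state q_4.

q_4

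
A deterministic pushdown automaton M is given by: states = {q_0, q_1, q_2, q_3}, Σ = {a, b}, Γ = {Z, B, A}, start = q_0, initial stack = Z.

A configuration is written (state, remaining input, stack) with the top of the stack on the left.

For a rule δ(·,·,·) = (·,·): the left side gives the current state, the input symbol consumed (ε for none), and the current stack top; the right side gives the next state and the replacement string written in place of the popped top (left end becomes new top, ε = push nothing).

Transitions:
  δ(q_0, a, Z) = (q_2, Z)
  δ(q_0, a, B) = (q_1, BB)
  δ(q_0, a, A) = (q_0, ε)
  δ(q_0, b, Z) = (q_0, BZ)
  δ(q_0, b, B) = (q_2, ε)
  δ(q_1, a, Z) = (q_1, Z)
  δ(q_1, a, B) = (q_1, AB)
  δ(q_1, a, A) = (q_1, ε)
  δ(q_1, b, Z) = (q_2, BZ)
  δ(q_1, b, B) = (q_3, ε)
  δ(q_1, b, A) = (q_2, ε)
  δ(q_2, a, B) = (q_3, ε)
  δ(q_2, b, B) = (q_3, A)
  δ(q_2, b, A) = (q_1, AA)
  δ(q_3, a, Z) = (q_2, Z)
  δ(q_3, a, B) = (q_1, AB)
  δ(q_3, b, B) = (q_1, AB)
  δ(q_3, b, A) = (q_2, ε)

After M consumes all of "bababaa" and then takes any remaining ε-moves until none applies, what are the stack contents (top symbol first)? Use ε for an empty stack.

(q_0, bababaa, Z)
  read b, top Z: go to q_0, push BZ → (q_0, ababaa, BZ)
  read a, top B: go to q_1, push BB → (q_1, babaa, BBZ)
  read b, top B: go to q_3, push ε → (q_3, abaa, BZ)
  read a, top B: go to q_1, push AB → (q_1, baa, ABZ)
  read b, top A: go to q_2, push ε → (q_2, aa, BZ)
  read a, top B: go to q_3, push ε → (q_3, a, Z)
  read a, top Z: go to q_2, push Z → (q_2, ε, Z)
All input consumed in state q_2 with stack Z.

Z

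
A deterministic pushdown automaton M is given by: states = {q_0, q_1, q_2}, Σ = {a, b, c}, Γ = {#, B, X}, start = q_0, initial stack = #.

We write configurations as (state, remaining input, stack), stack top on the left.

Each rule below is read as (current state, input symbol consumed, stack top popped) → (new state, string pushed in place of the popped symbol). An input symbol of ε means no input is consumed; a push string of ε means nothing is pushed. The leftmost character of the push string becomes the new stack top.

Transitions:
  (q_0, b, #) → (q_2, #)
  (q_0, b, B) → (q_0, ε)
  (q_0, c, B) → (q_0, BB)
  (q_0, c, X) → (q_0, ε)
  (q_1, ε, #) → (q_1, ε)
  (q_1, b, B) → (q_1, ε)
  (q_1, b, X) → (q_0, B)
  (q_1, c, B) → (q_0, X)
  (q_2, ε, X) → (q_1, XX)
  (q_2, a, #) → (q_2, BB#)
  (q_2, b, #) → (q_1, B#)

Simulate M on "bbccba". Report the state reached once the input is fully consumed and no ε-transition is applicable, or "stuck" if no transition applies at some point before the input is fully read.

q_2

(q_0, bbccba, #)
  read b, top #: go to q_2, push # → (q_2, bccba, #)
  read b, top #: go to q_1, push B# → (q_1, ccba, B#)
  read c, top B: go to q_0, push X → (q_0, cba, X#)
  read c, top X: go to q_0, push ε → (q_0, ba, #)
  read b, top #: go to q_2, push # → (q_2, a, #)
  read a, top #: go to q_2, push BB# → (q_2, ε, BB#)
All input consumed; M is in state q_2.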